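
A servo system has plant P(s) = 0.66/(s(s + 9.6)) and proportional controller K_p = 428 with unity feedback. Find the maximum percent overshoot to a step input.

Closed-loop characteristic equation: s² + 9.6s + 282.5 = 0, so ω_n = 16.81 rad/s and ζ = 9.6/(2·16.81) = 0.2856.
%OS = 100·exp(−πζ/√(1−ζ²)) = 100·exp(−π·0.2856/√0.9184) = 39.2%.

39.2%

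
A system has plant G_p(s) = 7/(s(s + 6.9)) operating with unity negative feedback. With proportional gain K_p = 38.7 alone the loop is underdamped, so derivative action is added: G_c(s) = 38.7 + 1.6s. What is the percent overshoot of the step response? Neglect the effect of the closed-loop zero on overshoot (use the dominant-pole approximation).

12.6%

Forward path: (38.7 + 1.6s)·7/(s(s+6.9)). The closed-loop characteristic equation is s² + (6.9 + 7·1.6)s + 7·38.7 = 0.
That is s² + 18.1s + 270.9 = 0, so ω_n = 16.46 rad/s and ζ = 18.1/(2·16.46) = 0.5498.
%OS = 100·exp(−πζ/√(1−ζ²)) = 12.6%.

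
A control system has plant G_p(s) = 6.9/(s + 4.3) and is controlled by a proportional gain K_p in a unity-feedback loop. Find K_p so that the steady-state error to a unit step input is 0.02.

K_p = 30.5

Steady-state error for a unit step on this type-0 loop is 1/(1 + K_p·G_p(0)).
G_p(0) = 1.605. Require 1/(1 + K_p·1.605) = 0.02, so 1 + 1.605·K_p = 50.
K_p = (50 − 1)/1.605 = 30.5.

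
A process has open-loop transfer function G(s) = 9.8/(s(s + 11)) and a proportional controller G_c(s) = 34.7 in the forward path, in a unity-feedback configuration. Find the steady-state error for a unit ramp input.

The loop has one pole at the origin (type 1). Velocity error constant K_v = lim_{s→0} s·G_c(s)G(s) = 34.7·9.8/11 = 30.91.
Steady-state error to a unit ramp: e_ss = 1/K_v = 0.0323.

0.0323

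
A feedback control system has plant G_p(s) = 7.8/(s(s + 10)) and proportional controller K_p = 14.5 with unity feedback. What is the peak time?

The closed-loop denominator s² + 10s + 113.1 gives ω_n = √113.1 = 10.63 and ζ = 10/(2ω_n) = 0.4702.
Damped frequency ω_d = ω_n√(1−ζ²) = 9.386 rad/s, so peak time T_p = π/ω_d = 0.335 s.

T_p = 0.335 s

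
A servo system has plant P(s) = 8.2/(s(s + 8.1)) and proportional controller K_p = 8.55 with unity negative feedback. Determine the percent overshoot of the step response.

From 1 + K_pP(s) = 0: s² + 8.1s + 70.11 = 0 ⇒ ω_n = 8.373, ζ = 0.4837.
%OS = 100·exp(−πζ/√(1−ζ²)) = 100·exp(−π·0.4837/√0.766) = 17.6%.

17.6%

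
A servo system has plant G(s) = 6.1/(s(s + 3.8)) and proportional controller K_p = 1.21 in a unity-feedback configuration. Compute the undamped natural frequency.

ω_n = 2.72 rad/s

The closed-loop denominator is s(s+3.8) + 1.21·6.1 = s² + 3.8s + 7.381.
So ω_n² = 7.381 ⇒ ω_n = 2.717 rad/s, and ζ = 3.8/(2ω_n) = 0.699.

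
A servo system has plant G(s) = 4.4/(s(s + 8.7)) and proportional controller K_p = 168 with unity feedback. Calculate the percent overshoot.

From 1 + K_pG(s) = 0: s² + 8.7s + 739.2 = 0 ⇒ ω_n = 27.19, ζ = 0.16.
%OS = 100·exp(−πζ/√(1−ζ²)) = 100·exp(−π·0.16/√0.9744) = 60.1%.

60.1%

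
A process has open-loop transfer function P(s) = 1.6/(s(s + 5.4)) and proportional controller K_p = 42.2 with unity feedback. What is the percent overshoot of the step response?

The closed-loop denominator s² + 5.4s + 67.52 gives ω_n = √67.52 = 8.217 and ζ = 5.4/(2ω_n) = 0.3286.
%OS = 100·exp(−πζ/√(1−ζ²)) = 100·exp(−π·0.3286/√0.892) = 33.5%.

33.5%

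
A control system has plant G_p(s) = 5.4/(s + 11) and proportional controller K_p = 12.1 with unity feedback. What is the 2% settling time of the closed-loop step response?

Closed-loop transfer function: T(s) = K_p·G_p(s)/(1 + K_p·G_p(s)) = 65.34/(s + 11 + 65.34) = 65.34/(s + 76.34).
Time constant τ = 1/76.34 = 0.0131 s, so the 2% settling time is about 4τ = 0.0524 s.

T_s ≈ 0.0524 s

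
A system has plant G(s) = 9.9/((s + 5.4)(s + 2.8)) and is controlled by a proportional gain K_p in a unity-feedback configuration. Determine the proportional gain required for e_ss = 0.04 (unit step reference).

Steady-state error for a unit step on this type-0 loop is 1/(1 + K_p·G(0)).
G(0) = 0.6548. Require 1/(1 + K_p·0.6548) = 0.04, so 1 + 0.6548·K_p = 25.
K_p = (25 − 1)/0.6548 = 36.7.

K_p = 36.7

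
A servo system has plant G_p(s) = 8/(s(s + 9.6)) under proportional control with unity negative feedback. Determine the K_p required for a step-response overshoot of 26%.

K_p = 18.5

From %OS = 100·exp(−πζ/√(1−ζ²)) = 26%, ζ = −ln(0.26)/√(π²+ln²(0.26)) = 0.3941.
Characteristic equation s² + 9.6s + 8K_p = 0 gives ζ = 9.6/(2√(8K_p)).
Setting ζ = 0.3941: √(8K_p) = 9.6/(2·0.3941) = 12.18, so K_p = 148.4/8 = 18.5.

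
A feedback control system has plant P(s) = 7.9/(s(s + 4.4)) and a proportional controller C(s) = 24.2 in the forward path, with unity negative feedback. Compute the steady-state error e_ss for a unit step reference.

0

The open loop C(s)P(s) has a pole at the origin (type 1), so the static position error constant is infinite and e_ss = 1/(1+∞) = 0.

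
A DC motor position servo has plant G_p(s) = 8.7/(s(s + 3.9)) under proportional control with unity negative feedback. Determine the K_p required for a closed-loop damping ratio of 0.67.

K_p = 0.974

Closed-loop characteristic equation: s² + 3.9s + K_p·8.7 = 0.
So ω_n = √(8.7K_p) and 2ζω_n = 3.9, giving ζ = 3.9/(2√(8.7K_p)).
Setting ζ = 0.67: √(8.7K_p) = 3.9/(2·0.67) = 2.91, so K_p = 8.471/8.7 = 0.974.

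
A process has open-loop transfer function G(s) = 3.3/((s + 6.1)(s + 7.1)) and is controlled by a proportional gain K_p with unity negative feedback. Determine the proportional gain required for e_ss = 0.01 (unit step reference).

K_p = 1300

Steady-state error for a unit step on this type-0 loop is 1/(1 + K_p·G(0)).
G(0) = 0.07619. Require 1/(1 + K_p·0.07619) = 0.01, so 1 + 0.07619·K_p = 100.
K_p = (100 − 1)/0.07619 = 1300.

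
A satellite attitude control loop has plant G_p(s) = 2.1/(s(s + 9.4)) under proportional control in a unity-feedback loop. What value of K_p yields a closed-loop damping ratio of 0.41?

K_p = 62.6

Closed-loop characteristic equation: s² + 9.4s + K_p·2.1 = 0.
So ω_n = √(2.1K_p) and 2ζω_n = 9.4, giving ζ = 9.4/(2√(2.1K_p)).
Setting ζ = 0.41: √(2.1K_p) = 9.4/(2·0.41) = 11.46, so K_p = 131.4/2.1 = 62.6.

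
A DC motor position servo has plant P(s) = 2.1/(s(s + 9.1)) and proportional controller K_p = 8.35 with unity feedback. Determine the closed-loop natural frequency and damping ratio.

1 + K_p·P(s) = 0 gives s² + 9.1s + 17.54 = 0.
So ω_n² = 17.54 ⇒ ω_n = 4.187 rad/s, and ζ = 9.1/(2ω_n) = 1.09.

ω_n = 4.19 rad/s, ζ = 1.09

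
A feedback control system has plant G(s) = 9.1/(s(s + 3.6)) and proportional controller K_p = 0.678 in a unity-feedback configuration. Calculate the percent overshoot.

3.67%

From 1 + K_pG(s) = 0: s² + 3.6s + 6.17 = 0 ⇒ ω_n = 2.484, ζ = 0.7247.
%OS = 100·exp(−πζ/√(1−ζ²)) = 100·exp(−π·0.7247/√0.4749) = 3.67%.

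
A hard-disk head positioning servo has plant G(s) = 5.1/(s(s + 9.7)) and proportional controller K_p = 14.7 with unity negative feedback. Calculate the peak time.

From 1 + K_pG(s) = 0: s² + 9.7s + 74.97 = 0 ⇒ ω_n = 8.659, ζ = 0.5601.
Damped frequency ω_d = ω_n√(1−ζ²) = 7.173 rad/s, so peak time T_p = π/ω_d = 0.438 s.

T_p = 0.438 s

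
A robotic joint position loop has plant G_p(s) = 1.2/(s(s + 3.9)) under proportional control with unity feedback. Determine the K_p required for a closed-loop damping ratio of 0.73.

K_p = 5.95

Closed-loop characteristic equation: s² + 3.9s + K_p·1.2 = 0.
So ω_n = √(1.2K_p) and 2ζω_n = 3.9, giving ζ = 3.9/(2√(1.2K_p)).
Setting ζ = 0.73: √(1.2K_p) = 3.9/(2·0.73) = 2.671, so K_p = 7.135/1.2 = 5.95.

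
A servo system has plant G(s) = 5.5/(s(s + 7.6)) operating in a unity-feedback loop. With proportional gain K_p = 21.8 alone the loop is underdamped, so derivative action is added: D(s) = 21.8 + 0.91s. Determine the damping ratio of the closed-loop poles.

ζ = 0.576

Forward path: (21.8 + 0.91s)·5.5/(s(s+7.6)). The closed-loop characteristic equation is s² + (7.6 + 5.5·0.91)s + 5.5·21.8 = 0.
That is s² + 12.61s + 119.9 = 0, so ω_n = 10.95 rad/s and ζ = 12.61/(2·10.95) = 0.5756.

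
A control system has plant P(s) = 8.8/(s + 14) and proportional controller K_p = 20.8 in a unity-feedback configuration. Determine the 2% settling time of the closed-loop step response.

Closed-loop transfer function: T(s) = K_p·P(s)/(1 + K_p·P(s)) = 183/(s + 14 + 183) = 183/(s + 197).
Time constant τ = 1/197 = 0.005075 s, so the 2% settling time is about 4τ = 0.0203 s.

T_s ≈ 0.0203 s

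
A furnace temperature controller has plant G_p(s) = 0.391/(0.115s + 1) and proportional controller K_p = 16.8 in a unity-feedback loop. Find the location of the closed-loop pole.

s = -65.82

Closed loop: T(s) = K_p·G_p/(1+K_p·G_p) = 6.569/(0.115s + 1 + 6.569), with pole at s = −(1 + 6.569)/0.115 = −65.82.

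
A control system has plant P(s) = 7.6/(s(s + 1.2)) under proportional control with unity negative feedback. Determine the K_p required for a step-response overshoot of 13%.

K_p = 0.16

From %OS = 100·exp(−πζ/√(1−ζ²)) = 13%, ζ = −ln(0.13)/√(π²+ln²(0.13)) = 0.5446.
Characteristic equation s² + 1.2s + 7.6K_p = 0 gives ζ = 1.2/(2√(7.6K_p)).
Setting ζ = 0.5446: √(7.6K_p) = 1.2/(2·0.5446) = 1.102, so K_p = 1.214/7.6 = 0.16.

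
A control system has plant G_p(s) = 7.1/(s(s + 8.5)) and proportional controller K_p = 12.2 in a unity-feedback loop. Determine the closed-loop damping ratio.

ζ = 0.457

The closed-loop denominator is s(s+8.5) + 12.2·7.1 = s² + 8.5s + 86.62.
Matching s² + 2ζω_n s + ω_n²: ω_n = √86.62 = 9.307 rad/s and 2ζω_n = 8.5, so ζ = 8.5/(2·9.307) = 0.457.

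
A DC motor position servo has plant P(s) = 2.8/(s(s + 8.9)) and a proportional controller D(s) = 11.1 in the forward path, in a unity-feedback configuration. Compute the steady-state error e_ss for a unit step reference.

0

The open loop D(s)P(s) has a pole at the origin (type 1), so the static position error constant is infinite and e_ss = 1/(1+∞) = 0.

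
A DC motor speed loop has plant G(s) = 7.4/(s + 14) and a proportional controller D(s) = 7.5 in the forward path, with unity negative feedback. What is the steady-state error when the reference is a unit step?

0.201

The loop is type 0. Static position error constant K_pos = D(0)·G(0) = 7.5·0.5286 = 3.964.
Steady-state error to a unit step: e_ss = 1/(1+K_pos) = 1/4.964 = 0.201.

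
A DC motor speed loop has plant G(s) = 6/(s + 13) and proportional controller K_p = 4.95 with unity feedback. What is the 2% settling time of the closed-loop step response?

Closed-loop transfer function: T(s) = K_p·G(s)/(1 + K_p·G(s)) = 29.7/(s + 13 + 29.7) = 29.7/(s + 42.7).
Time constant τ = 1/42.7 = 0.02342 s, so the 2% settling time is about 4τ = 0.0937 s.

T_s ≈ 0.0937 s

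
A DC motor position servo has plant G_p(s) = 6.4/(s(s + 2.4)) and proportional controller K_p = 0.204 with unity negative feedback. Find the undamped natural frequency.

The closed-loop denominator is s(s+2.4) + 0.204·6.4 = s² + 2.4s + 1.306.
Matching s² + 2ζω_n s + ω_n²: ω_n = √1.306 = 1.143 rad/s and 2ζω_n = 2.4, so ζ = 2.4/(2·1.143) = 1.05.

ω_n = 1.14 rad/s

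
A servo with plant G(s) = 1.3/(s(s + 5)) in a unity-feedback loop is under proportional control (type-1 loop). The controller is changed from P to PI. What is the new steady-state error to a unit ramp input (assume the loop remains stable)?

The integrator raises the loop to type 2, so K_v → ∞ and e_ss to a ramp is zero.

0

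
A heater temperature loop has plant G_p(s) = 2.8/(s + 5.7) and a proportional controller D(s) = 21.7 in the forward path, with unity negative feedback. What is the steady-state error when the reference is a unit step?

0.0858

The loop is type 0. Static position error constant K_pos = D(0)·G_p(0) = 21.7·0.4912 = 10.66.
Steady-state error to a unit step: e_ss = 1/(1+K_pos) = 1/11.66 = 0.0858.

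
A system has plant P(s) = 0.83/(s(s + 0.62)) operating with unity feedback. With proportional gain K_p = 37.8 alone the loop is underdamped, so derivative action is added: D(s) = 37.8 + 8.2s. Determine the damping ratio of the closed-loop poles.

Forward path: (37.8 + 8.2s)·0.83/(s(s+0.62)). The closed-loop characteristic equation is s² + (0.62 + 0.83·8.2)s + 0.83·37.8 = 0.
That is s² + 7.426s + 31.37 = 0, so ω_n = 5.601 rad/s and ζ = 7.426/(2·5.601) = 0.6629.

ζ = 0.663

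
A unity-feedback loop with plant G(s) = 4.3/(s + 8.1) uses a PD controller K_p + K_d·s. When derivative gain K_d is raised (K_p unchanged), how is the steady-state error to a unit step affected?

unchanged

At s = 0 the derivative term contributes nothing: C(0) = K_p regardless of K_d, so K_pos = K_p·G(0) and e_ss are unchanged.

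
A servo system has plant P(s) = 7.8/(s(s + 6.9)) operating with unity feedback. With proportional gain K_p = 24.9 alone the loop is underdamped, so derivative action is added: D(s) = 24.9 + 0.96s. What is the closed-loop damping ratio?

Forward path: (24.9 + 0.96s)·7.8/(s(s+6.9)). The closed-loop characteristic equation is s² + (6.9 + 7.8·0.96)s + 7.8·24.9 = 0.
That is s² + 14.39s + 194.2 = 0, so ω_n = 13.94 rad/s and ζ = 14.39/(2·13.94) = 0.5162.

ζ = 0.516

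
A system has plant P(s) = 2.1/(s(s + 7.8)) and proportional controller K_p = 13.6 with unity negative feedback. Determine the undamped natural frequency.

1 + K_p·P(s) = 0 gives s² + 7.8s + 28.56 = 0.
So ω_n² = 28.56 ⇒ ω_n = 5.344 rad/s, and ζ = 7.8/(2ω_n) = 0.73.

ω_n = 5.34 rad/s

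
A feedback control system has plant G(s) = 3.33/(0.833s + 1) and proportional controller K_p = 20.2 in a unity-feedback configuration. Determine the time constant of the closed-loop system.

τ = 0.0122 s

Closed loop: T(s) = K_p·G/(1+K_p·G) = 67.27/(0.833s + 1 + 67.27), with pole at s = −(1 + 67.27)/0.833 = −81.95.
Closed-loop time constant τ = 1/81.95 = 0.0122 s.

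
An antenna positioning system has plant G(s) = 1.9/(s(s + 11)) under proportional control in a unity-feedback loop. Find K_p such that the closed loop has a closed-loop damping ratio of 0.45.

K_p = 78.6

Closed-loop characteristic equation: s² + 11s + K_p·1.9 = 0.
So ω_n = √(1.9K_p) and 2ζω_n = 11, giving ζ = 11/(2√(1.9K_p)).
Setting ζ = 0.45: √(1.9K_p) = 11/(2·0.45) = 12.22, so K_p = 149.4/1.9 = 78.6.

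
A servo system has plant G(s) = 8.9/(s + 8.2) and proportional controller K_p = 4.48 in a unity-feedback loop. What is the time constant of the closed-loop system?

τ = 0.0208 s

Closed-loop transfer function: T(s) = K_p·G(s)/(1 + K_p·G(s)) = 39.87/(s + 8.2 + 39.87) = 39.87/(s + 48.07).
Time constant τ = 1/48.07 = 0.0208 s.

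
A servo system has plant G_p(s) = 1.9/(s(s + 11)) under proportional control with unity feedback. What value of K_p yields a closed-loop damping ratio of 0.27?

Closed-loop characteristic equation: s² + 11s + K_p·1.9 = 0.
So ω_n = √(1.9K_p) and 2ζω_n = 11, giving ζ = 11/(2√(1.9K_p)).
Setting ζ = 0.27: √(1.9K_p) = 11/(2·0.27) = 20.37, so K_p = 415/1.9 = 218.

K_p = 218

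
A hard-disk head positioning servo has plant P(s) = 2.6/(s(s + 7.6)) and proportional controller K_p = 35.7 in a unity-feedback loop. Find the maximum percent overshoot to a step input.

26%

The closed-loop denominator s² + 7.6s + 92.82 gives ω_n = √92.82 = 9.634 and ζ = 7.6/(2ω_n) = 0.3944.
%OS = 100·exp(−πζ/√(1−ζ²)) = 100·exp(−π·0.3944/√0.8444) = 26%.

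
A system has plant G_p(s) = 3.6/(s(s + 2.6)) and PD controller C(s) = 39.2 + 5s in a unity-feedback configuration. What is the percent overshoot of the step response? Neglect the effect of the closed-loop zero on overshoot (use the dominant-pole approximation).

Forward path: (39.2 + 5s)·3.6/(s(s+2.6)). The closed-loop characteristic equation is s² + (2.6 + 3.6·5)s + 3.6·39.2 = 0.
That is s² + 20.6s + 141.1 = 0, so ω_n = 11.88 rad/s and ζ = 20.6/(2·11.88) = 0.867.
%OS = 100·exp(−πζ/√(1−ζ²)) = 0.422%.

0.422%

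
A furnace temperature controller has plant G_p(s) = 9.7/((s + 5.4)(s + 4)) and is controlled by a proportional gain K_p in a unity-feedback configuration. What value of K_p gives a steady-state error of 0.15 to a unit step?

K_p = 12.6

The loop is type 0, so e_ss(step) = 1/(1 + K_pos) with K_pos = K_p·G_p(0).
G_p(0) = 0.4491. Require 1/(1 + K_p·0.4491) = 0.15, so 1 + 0.4491·K_p = 6.667.
K_p = (6.667 − 1)/0.4491 = 12.6.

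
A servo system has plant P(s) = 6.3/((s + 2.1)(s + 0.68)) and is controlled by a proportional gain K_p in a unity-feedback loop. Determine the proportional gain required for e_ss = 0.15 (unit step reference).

K_p = 1.28

Steady-state error for a unit step on this type-0 loop is 1/(1 + K_p·P(0)).
P(0) = 4.412. Require 1/(1 + K_p·4.412) = 0.15, so 1 + 4.412·K_p = 6.667.
K_p = (6.667 − 1)/4.412 = 1.28.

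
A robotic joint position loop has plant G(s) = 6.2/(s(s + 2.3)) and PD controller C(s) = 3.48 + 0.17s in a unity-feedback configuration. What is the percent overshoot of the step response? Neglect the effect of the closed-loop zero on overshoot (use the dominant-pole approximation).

Forward path: (3.48 + 0.17s)·6.2/(s(s+2.3)). The closed-loop characteristic equation is s² + (2.3 + 6.2·0.17)s + 6.2·3.48 = 0.
That is s² + 3.354s + 21.58 = 0, so ω_n = 4.645 rad/s and ζ = 3.354/(2·4.645) = 0.361.
%OS = 100·exp(−πζ/√(1−ζ²)) = 29.6%.

29.6%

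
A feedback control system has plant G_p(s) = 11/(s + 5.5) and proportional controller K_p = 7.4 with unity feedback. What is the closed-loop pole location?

s = -86.9

Closed-loop transfer function: T(s) = K_p·G_p(s)/(1 + K_p·G_p(s)) = 81.4/(s + 5.5 + 81.4) = 81.4/(s + 86.9).
The closed-loop pole is at s = −86.9.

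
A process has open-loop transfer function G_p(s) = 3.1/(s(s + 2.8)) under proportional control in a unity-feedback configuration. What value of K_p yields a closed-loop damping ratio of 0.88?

K_p = 0.816

Closed-loop characteristic equation: s² + 2.8s + K_p·3.1 = 0.
So ω_n = √(3.1K_p) and 2ζω_n = 2.8, giving ζ = 2.8/(2√(3.1K_p)).
Setting ζ = 0.88: √(3.1K_p) = 2.8/(2·0.88) = 1.591, so K_p = 2.531/3.1 = 0.816.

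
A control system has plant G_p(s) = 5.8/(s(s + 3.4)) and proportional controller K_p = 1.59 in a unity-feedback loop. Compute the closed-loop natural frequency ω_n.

ω_n = 3.04 rad/s

The closed-loop denominator is s(s+3.4) + 1.59·5.8 = s² + 3.4s + 9.222.
So ω_n² = 9.222 ⇒ ω_n = 3.037 rad/s, and ζ = 3.4/(2ω_n) = 0.56.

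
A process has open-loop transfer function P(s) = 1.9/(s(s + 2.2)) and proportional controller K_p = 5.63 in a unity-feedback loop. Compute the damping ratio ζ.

1 + K_p·P(s) = 0 gives s² + 2.2s + 10.7 = 0.
Matching s² + 2ζω_n s + ω_n²: ω_n = √10.7 = 3.271 rad/s and 2ζω_n = 2.2, so ζ = 2.2/(2·3.271) = 0.336.

ζ = 0.336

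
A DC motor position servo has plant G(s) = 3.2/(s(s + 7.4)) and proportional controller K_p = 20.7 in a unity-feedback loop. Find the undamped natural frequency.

ω_n = 8.14 rad/s

The closed-loop denominator is s(s+7.4) + 20.7·3.2 = s² + 7.4s + 66.24.
Matching s² + 2ζω_n s + ω_n²: ω_n = √66.24 = 8.139 rad/s and 2ζω_n = 7.4, so ζ = 7.4/(2·8.139) = 0.455.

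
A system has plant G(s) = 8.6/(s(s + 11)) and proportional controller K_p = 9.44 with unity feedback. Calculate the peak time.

Closed-loop characteristic equation: s² + 11s + 81.18 = 0, so ω_n = 9.01 rad/s and ζ = 11/(2·9.01) = 0.6104.
Damped frequency ω_d = ω_n√(1−ζ²) = 7.137 rad/s, so peak time T_p = π/ω_d = 0.44 s.

T_p = 0.44 s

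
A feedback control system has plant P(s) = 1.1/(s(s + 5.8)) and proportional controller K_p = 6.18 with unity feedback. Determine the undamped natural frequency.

The closed-loop denominator is s(s+5.8) + 6.18·1.1 = s² + 5.8s + 6.798.
So ω_n² = 6.798 ⇒ ω_n = 2.607 rad/s, and ζ = 5.8/(2ω_n) = 1.11.

ω_n = 2.61 rad/s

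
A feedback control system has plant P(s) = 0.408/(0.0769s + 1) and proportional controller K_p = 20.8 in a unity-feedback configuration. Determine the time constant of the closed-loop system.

Closed loop: T(s) = K_p·P/(1+K_p·P) = 8.486/(0.0769s + 1 + 8.486), with pole at s = −(1 + 8.486)/0.0769 = −123.4.
Closed-loop time constant τ = 1/123.4 = 0.00811 s.

τ = 0.00811 s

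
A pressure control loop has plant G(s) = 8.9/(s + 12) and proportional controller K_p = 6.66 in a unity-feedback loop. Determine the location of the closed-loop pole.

s = -71.27

Closed-loop transfer function: T(s) = K_p·G(s)/(1 + K_p·G(s)) = 59.27/(s + 12 + 59.27) = 59.27/(s + 71.27).
The closed-loop pole is at s = −71.27.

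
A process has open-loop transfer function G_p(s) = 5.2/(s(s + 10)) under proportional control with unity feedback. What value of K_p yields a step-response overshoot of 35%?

K_p = 47.9

From %OS = 100·exp(−πζ/√(1−ζ²)) = 35%, ζ = −ln(0.35)/√(π²+ln²(0.35)) = 0.3169.
Characteristic equation s² + 10s + 5.2K_p = 0 gives ζ = 10/(2√(5.2K_p)).
Setting ζ = 0.3169: √(5.2K_p) = 10/(2·0.3169) = 15.78, so K_p = 248.9/5.2 = 47.9.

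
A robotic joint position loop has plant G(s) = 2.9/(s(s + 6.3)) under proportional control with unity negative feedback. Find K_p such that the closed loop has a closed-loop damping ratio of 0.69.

K_p = 7.19

Closed-loop characteristic equation: s² + 6.3s + K_p·2.9 = 0.
So ω_n = √(2.9K_p) and 2ζω_n = 6.3, giving ζ = 6.3/(2√(2.9K_p)).
Setting ζ = 0.69: √(2.9K_p) = 6.3/(2·0.69) = 4.565, so K_p = 20.84/2.9 = 7.19.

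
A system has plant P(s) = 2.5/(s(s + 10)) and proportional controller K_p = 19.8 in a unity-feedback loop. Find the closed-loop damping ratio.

ζ = 0.711

The closed-loop denominator is s(s+10) + 19.8·2.5 = s² + 10s + 49.5.
So ω_n² = 49.5 ⇒ ω_n = 7.036 rad/s, and ζ = 10/(2ω_n) = 0.711.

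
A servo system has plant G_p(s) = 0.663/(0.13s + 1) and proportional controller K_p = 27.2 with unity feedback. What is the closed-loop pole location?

s = -146.4

Closed loop: T(s) = K_p·G_p/(1+K_p·G_p) = 18.03/(0.13s + 1 + 18.03), with pole at s = −(1 + 18.03)/0.13 = −146.4.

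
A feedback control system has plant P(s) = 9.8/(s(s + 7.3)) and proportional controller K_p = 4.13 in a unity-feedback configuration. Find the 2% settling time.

T_s ≈ 1.1 s

The closed-loop denominator s² + 7.3s + 40.47 gives ω_n = √40.47 = 6.362 and ζ = 7.3/(2ω_n) = 0.5737.
2% settling time T_s ≈ 4/(ζω_n) = 4/3.65 = 1.1 s.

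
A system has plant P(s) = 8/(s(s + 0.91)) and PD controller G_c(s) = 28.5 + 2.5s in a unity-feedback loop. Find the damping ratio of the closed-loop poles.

Forward path: (28.5 + 2.5s)·8/(s(s+0.91)). The closed-loop characteristic equation is s² + (0.91 + 8·2.5)s + 8·28.5 = 0.
That is s² + 20.91s + 228 = 0, so ω_n = 15.1 rad/s and ζ = 20.91/(2·15.1) = 0.6924.

ζ = 0.692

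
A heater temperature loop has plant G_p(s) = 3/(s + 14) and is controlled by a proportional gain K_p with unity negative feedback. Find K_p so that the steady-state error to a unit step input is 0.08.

K_p = 53.7

The loop is type 0, so e_ss(step) = 1/(1 + K_pos) with K_pos = K_p·G_p(0).
G_p(0) = 0.2143. Require 1/(1 + K_p·0.2143) = 0.08, so 1 + 0.2143·K_p = 12.5.
K_p = (12.5 − 1)/0.2143 = 53.7.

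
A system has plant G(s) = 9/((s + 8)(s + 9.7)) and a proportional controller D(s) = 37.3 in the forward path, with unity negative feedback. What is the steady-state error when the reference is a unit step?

The loop is type 0. Static position error constant K_pos = D(0)·G(0) = 37.3·0.116 = 4.326.
Steady-state error to a unit step: e_ss = 1/(1+K_pos) = 1/5.326 = 0.188.

0.188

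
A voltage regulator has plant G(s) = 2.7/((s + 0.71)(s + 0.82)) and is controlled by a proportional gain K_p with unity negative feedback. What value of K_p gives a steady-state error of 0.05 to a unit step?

For a type-0 loop with proportional control, e_ss = 1/(1 + K_p·G(0)).
G(0) = 4.638. Require 1/(1 + K_p·4.638) = 0.05, so 1 + 4.638·K_p = 20.
K_p = (20 − 1)/4.638 = 4.1.

K_p = 4.1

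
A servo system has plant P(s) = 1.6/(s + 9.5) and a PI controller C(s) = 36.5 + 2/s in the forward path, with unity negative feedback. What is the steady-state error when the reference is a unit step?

0

The open loop C(s)P(s) has a pole at the origin (type 1), so the static position error constant is infinite and e_ss = 1/(1+∞) = 0.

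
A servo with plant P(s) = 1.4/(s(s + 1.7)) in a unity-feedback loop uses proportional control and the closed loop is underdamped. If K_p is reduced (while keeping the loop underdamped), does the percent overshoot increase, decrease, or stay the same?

ζ = 1.7/(2√(1.4K_p)) rises as K_p falls; higher damping means less overshoot.

decrease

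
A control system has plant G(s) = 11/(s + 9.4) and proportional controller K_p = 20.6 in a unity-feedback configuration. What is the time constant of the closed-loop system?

τ = 0.00424 s

Closed-loop transfer function: T(s) = K_p·G(s)/(1 + K_p·G(s)) = 226.6/(s + 9.4 + 226.6) = 226.6/(s + 236).
Time constant τ = 1/236 = 0.00424 s.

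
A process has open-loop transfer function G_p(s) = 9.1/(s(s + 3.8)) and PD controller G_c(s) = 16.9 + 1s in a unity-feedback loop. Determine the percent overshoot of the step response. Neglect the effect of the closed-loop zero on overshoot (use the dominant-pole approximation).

14.8%

Forward path: (16.9 + 1s)·9.1/(s(s+3.8)). The closed-loop characteristic equation is s² + (3.8 + 9.1·1)s + 9.1·16.9 = 0.
That is s² + 12.9s + 153.8 = 0, so ω_n = 12.4 rad/s and ζ = 12.9/(2·12.4) = 0.5201.
%OS = 100·exp(−πζ/√(1−ζ²)) = 14.8%.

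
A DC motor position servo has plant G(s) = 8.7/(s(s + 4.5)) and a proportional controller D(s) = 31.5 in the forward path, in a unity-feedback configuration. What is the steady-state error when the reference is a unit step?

The open loop D(s)G(s) has a pole at the origin (type 1), so the static position error constant is infinite and e_ss = 1/(1+∞) = 0.

0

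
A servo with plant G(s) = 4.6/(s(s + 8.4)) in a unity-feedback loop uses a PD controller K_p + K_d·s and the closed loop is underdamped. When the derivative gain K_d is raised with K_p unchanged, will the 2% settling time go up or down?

Characteristic equation s² + (8.4 + 4.6K_d)s + 4.6K_p = 0: raising K_d increases ζω_n = (8.4+4.6K_d)/2 while the loop stays underdamped, so T_s ≈ 4/(ζω_n) decreases.

decrease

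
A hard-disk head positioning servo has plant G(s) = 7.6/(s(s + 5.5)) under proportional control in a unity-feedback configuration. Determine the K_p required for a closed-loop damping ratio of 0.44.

Closed-loop characteristic equation: s² + 5.5s + K_p·7.6 = 0.
So ω_n = √(7.6K_p) and 2ζω_n = 5.5, giving ζ = 5.5/(2√(7.6K_p)).
Setting ζ = 0.44: √(7.6K_p) = 5.5/(2·0.44) = 6.25, so K_p = 39.06/7.6 = 5.14.

K_p = 5.14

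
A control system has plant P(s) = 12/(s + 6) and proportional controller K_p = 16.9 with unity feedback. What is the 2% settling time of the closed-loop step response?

Closed-loop transfer function: T(s) = K_p·P(s)/(1 + K_p·P(s)) = 202.8/(s + 6 + 202.8) = 202.8/(s + 208.8).
Time constant τ = 1/208.8 = 0.004789 s, so the 2% settling time is about 4τ = 0.0192 s.

T_s ≈ 0.0192 s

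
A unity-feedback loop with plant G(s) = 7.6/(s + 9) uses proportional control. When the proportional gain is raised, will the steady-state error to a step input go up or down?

decrease

e_ss = 1/(1 + K_p·G(0)); a larger K_p raises the denominator, so e_ss decreases.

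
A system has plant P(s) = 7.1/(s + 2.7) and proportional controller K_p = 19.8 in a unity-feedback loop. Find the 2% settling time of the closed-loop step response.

Closed-loop transfer function: T(s) = K_p·P(s)/(1 + K_p·P(s)) = 140.6/(s + 2.7 + 140.6) = 140.6/(s + 143.3).
Time constant τ = 1/143.3 = 0.006979 s, so the 2% settling time is about 4τ = 0.0279 s.

T_s ≈ 0.0279 s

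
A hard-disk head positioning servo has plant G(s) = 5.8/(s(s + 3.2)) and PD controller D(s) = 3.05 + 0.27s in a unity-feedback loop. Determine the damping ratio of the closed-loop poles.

ζ = 0.567

Forward path: (3.05 + 0.27s)·5.8/(s(s+3.2)). The closed-loop characteristic equation is s² + (3.2 + 5.8·0.27)s + 5.8·3.05 = 0.
That is s² + 4.766s + 17.69 = 0, so ω_n = 4.206 rad/s and ζ = 4.766/(2·4.206) = 0.5666.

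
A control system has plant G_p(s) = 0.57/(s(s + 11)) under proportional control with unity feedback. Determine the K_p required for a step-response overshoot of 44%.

K_p = 830

From %OS = 100·exp(−πζ/√(1−ζ²)) = 44%, ζ = −ln(0.44)/√(π²+ln²(0.44)) = 0.2528.
Characteristic equation s² + 11s + 0.57K_p = 0 gives ζ = 11/(2√(0.57K_p)).
Setting ζ = 0.2528: √(0.57K_p) = 11/(2·0.2528) = 21.75, so K_p = 473.2/0.57 = 830.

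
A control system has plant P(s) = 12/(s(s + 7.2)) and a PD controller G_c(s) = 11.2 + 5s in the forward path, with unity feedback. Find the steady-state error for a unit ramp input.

The loop has one pole at the origin (type 1). Velocity error constant K_v = lim_{s→0} s·G_c(s)P(s) = 11.2·12/7.2 = 18.67.
Steady-state error to a unit ramp: e_ss = 1/K_v = 0.0536.

0.0536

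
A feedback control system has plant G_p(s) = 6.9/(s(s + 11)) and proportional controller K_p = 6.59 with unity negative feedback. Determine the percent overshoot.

1.19%

Closed-loop characteristic equation: s² + 11s + 45.47 = 0, so ω_n = 6.743 rad/s and ζ = 11/(2·6.743) = 0.8156.
%OS = 100·exp(−πζ/√(1−ζ²)) = 100·exp(−π·0.8156/√0.3347) = 1.19%.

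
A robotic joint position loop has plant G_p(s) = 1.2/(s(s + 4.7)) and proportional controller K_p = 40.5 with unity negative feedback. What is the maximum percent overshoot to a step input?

32.5%

The closed-loop denominator s² + 4.7s + 48.6 gives ω_n = √48.6 = 6.971 and ζ = 4.7/(2ω_n) = 0.3371.
%OS = 100·exp(−πζ/√(1−ζ²)) = 100·exp(−π·0.3371/√0.8864) = 32.5%.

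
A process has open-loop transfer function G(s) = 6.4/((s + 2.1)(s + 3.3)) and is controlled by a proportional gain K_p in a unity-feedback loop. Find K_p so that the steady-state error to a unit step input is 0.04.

Steady-state error for a unit step on this type-0 loop is 1/(1 + K_p·G(0)).
G(0) = 0.9235. Require 1/(1 + K_p·0.9235) = 0.04, so 1 + 0.9235·K_p = 25.
K_p = (25 − 1)/0.9235 = 26.

K_p = 26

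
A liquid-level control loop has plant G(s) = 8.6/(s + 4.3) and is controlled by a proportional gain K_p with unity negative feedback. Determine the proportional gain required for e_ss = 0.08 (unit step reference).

K_p = 5.75

For a type-0 loop with proportional control, e_ss = 1/(1 + K_p·G(0)).
G(0) = 2. Require 1/(1 + K_p·2) = 0.08, so 1 + 2·K_p = 12.5.
K_p = (12.5 − 1)/2 = 5.75.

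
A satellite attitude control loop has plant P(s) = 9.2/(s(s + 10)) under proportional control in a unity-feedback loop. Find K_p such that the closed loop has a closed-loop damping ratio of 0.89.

K_p = 3.43

Closed-loop characteristic equation: s² + 10s + K_p·9.2 = 0.
So ω_n = √(9.2K_p) and 2ζω_n = 10, giving ζ = 10/(2√(9.2K_p)).
Setting ζ = 0.89: √(9.2K_p) = 10/(2·0.89) = 5.618, so K_p = 31.56/9.2 = 3.43.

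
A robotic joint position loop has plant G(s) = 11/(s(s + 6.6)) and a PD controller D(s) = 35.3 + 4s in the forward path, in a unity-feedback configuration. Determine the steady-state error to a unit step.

The open loop D(s)G(s) has a pole at the origin (type 1), so the static position error constant is infinite and e_ss = 1/(1+∞) = 0.

0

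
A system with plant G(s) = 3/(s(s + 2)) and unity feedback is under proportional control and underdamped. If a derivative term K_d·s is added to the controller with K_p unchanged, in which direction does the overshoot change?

With PD the characteristic equation becomes s² + (a + K·K_d)s + K·K_p = 0; the damping term grows, ζ rises, overshoot falls.

decrease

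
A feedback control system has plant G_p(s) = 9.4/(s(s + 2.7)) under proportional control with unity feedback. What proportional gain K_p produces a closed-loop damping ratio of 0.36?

K_p = 1.5

Closed-loop characteristic equation: s² + 2.7s + K_p·9.4 = 0.
So ω_n = √(9.4K_p) and 2ζω_n = 2.7, giving ζ = 2.7/(2√(9.4K_p)).
Setting ζ = 0.36: √(9.4K_p) = 2.7/(2·0.36) = 3.75, so K_p = 14.06/9.4 = 1.5.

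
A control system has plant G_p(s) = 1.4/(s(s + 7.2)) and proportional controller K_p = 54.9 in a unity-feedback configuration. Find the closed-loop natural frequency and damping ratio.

ω_n = 8.77 rad/s, ζ = 0.411

With unity feedback the closed-loop characteristic equation is s² + 7.2s + 54.9·1.4 = s² + 7.2s + 76.86 = 0.
So ω_n² = 76.86 ⇒ ω_n = 8.767 rad/s, and ζ = 7.2/(2ω_n) = 0.411.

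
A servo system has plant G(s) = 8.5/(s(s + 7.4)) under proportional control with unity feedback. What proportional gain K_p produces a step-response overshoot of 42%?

K_p = 22.7

From %OS = 100·exp(−πζ/√(1−ζ²)) = 42%, ζ = −ln(0.42)/√(π²+ln²(0.42)) = 0.2662.
Characteristic equation s² + 7.4s + 8.5K_p = 0 gives ζ = 7.4/(2√(8.5K_p)).
Setting ζ = 0.2662: √(8.5K_p) = 7.4/(2·0.2662) = 13.9, so K_p = 193.2/8.5 = 22.7.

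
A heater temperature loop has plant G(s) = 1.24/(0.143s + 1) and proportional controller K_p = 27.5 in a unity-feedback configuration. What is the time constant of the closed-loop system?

τ = 0.00407 s

Closed loop: T(s) = K_p·G/(1+K_p·G) = 34.1/(0.143s + 1 + 34.1), with pole at s = −(1 + 34.1)/0.143 = −245.5.
Closed-loop time constant τ = 1/245.5 = 0.00407 s.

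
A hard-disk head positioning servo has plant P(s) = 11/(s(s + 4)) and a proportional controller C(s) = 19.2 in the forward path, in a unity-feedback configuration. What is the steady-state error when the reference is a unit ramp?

0.0189

The loop has one pole at the origin (type 1). Velocity error constant K_v = lim_{s→0} s·C(s)P(s) = 19.2·11/4 = 52.8.
Steady-state error to a unit ramp: e_ss = 1/K_v = 0.0189.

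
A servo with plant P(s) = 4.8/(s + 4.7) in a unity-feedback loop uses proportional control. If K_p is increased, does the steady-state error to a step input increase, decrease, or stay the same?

decrease

The position error constant K_pos = K_p·P(0) grows with K_p, and e_ss = 1/(1+K_pos) falls.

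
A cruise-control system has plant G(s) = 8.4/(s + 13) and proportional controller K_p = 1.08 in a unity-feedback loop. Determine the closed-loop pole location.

s = -22.07

Closed-loop transfer function: T(s) = K_p·G(s)/(1 + K_p·G(s)) = 9.072/(s + 13 + 9.072) = 9.072/(s + 22.07).
The closed-loop pole is at s = −22.07.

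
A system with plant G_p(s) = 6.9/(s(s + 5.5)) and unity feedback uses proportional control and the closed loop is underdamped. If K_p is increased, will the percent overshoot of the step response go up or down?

Characteristic equation s² + 5.5s + K_p·6.9 = 0: raising K_p raises ω_n while 2ζω_n = 5.5 is fixed, so ζ falls and overshoot grows.

increase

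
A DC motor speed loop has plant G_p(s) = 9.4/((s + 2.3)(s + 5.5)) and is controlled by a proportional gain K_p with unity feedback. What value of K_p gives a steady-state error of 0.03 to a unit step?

K_p = 43.5

Steady-state error for a unit step on this type-0 loop is 1/(1 + K_p·G_p(0)).
G_p(0) = 0.7431. Require 1/(1 + K_p·0.7431) = 0.03, so 1 + 0.7431·K_p = 33.33.
K_p = (33.33 − 1)/0.7431 = 43.5.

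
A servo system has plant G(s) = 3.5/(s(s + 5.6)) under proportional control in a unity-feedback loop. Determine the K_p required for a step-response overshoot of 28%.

From %OS = 100·exp(−πζ/√(1−ζ²)) = 28%, ζ = −ln(0.28)/√(π²+ln²(0.28)) = 0.3755.
Characteristic equation s² + 5.6s + 3.5K_p = 0 gives ζ = 5.6/(2√(3.5K_p)).
Setting ζ = 0.3755: √(3.5K_p) = 5.6/(2·0.3755) = 7.456, so K_p = 55.59/3.5 = 15.9.

K_p = 15.9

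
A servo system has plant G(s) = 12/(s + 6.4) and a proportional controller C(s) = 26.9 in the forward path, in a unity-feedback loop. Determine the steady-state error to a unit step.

0.0194

The loop is type 0. Static position error constant K_pos = C(0)·G(0) = 26.9·1.875 = 50.44.
Steady-state error to a unit step: e_ss = 1/(1+K_pos) = 1/51.44 = 0.0194.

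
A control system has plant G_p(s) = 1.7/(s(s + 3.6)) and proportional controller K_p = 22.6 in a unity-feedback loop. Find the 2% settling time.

T_s ≈ 2.22 s

The closed-loop denominator s² + 3.6s + 38.42 gives ω_n = √38.42 = 6.198 and ζ = 3.6/(2ω_n) = 0.2904.
2% settling time T_s ≈ 4/(ζω_n) = 4/1.8 = 2.22 s.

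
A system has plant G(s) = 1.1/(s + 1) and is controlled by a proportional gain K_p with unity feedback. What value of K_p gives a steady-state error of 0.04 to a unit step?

K_p = 21.8

The loop is type 0, so e_ss(step) = 1/(1 + K_pos) with K_pos = K_p·G(0).
G(0) = 1.1. Require 1/(1 + K_p·1.1) = 0.04, so 1 + 1.1·K_p = 25.
K_p = (25 − 1)/1.1 = 21.8.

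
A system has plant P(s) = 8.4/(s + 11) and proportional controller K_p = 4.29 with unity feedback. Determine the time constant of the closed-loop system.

Closed-loop transfer function: T(s) = K_p·P(s)/(1 + K_p·P(s)) = 36.04/(s + 11 + 36.04) = 36.04/(s + 47.04).
Time constant τ = 1/47.04 = 0.0213 s.

τ = 0.0213 s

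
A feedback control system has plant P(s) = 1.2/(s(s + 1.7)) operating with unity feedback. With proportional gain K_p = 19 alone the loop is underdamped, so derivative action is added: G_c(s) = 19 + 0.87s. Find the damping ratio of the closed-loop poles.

ζ = 0.287

Forward path: (19 + 0.87s)·1.2/(s(s+1.7)). The closed-loop characteristic equation is s² + (1.7 + 1.2·0.87)s + 1.2·19 = 0.
That is s² + 2.744s + 22.8 = 0, so ω_n = 4.775 rad/s and ζ = 2.744/(2·4.775) = 0.2873.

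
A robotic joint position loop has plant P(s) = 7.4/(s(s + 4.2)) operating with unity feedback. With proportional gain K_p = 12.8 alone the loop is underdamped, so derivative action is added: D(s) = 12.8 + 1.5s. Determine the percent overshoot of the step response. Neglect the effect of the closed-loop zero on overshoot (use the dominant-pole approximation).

1.84%

Forward path: (12.8 + 1.5s)·7.4/(s(s+4.2)). The closed-loop characteristic equation is s² + (4.2 + 7.4·1.5)s + 7.4·12.8 = 0.
That is s² + 15.3s + 94.72 = 0, so ω_n = 9.732 rad/s and ζ = 15.3/(2·9.732) = 0.786.
%OS = 100·exp(−πζ/√(1−ζ²)) = 1.84%.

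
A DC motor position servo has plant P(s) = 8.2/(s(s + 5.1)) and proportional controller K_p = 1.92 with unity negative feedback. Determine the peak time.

T_p = 1.03 s

The closed-loop denominator s² + 5.1s + 15.74 gives ω_n = √15.74 = 3.968 and ζ = 5.1/(2ω_n) = 0.6427.
Damped frequency ω_d = ω_n√(1−ζ²) = 3.04 rad/s, so peak time T_p = π/ω_d = 1.03 s.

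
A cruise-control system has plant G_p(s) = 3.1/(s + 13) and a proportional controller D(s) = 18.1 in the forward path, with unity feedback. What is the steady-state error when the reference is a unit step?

The loop is type 0. Static position error constant K_pos = D(0)·G_p(0) = 18.1·0.2385 = 4.316.
Steady-state error to a unit step: e_ss = 1/(1+K_pos) = 1/5.316 = 0.188.

0.188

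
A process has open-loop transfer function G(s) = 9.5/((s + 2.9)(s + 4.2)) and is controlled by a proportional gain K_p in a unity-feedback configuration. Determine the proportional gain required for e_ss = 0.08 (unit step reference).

K_p = 14.7

For a type-0 loop with proportional control, e_ss = 1/(1 + K_p·G(0)).
G(0) = 0.78. Require 1/(1 + K_p·0.78) = 0.08, so 1 + 0.78·K_p = 12.5.
K_p = (12.5 − 1)/0.78 = 14.7.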